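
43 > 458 False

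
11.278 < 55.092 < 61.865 True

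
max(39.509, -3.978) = 39.509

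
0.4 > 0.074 True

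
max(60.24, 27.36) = 60.24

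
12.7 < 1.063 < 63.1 False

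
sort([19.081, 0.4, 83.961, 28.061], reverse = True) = [83.961, 28.061, 19.081, 0.4]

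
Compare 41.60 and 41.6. They are equal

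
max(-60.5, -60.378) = -60.378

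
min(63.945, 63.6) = 63.6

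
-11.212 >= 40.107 False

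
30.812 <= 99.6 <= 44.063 False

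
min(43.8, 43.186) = 43.186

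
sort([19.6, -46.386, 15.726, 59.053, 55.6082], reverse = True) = [59.053, 55.6082, 19.6, 15.726, -46.386]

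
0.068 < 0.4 True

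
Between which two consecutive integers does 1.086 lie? 1 and 2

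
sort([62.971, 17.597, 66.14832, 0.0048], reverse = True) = [66.14832, 62.971, 17.597, 0.0048]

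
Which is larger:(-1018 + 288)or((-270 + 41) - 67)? ((-270 + 41) - 67)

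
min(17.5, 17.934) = 17.5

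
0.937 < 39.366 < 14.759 False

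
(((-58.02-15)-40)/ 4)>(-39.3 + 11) True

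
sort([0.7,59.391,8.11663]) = [0.7,8.11663,59.391]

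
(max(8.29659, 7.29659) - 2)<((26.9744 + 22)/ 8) False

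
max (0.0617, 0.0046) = 0.0617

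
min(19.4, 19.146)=19.146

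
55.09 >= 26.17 True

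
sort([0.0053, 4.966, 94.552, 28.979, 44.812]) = [0.0053, 4.966, 28.979, 44.812, 94.552]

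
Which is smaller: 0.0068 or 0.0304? 0.0068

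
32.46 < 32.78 True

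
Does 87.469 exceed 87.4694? No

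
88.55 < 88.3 False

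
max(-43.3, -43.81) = -43.3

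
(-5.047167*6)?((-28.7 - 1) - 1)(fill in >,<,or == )>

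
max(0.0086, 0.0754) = 0.0754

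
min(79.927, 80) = 79.927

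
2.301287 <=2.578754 True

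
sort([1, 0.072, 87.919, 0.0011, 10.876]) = [0.0011, 0.072, 1, 10.876, 87.919]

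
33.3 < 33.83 True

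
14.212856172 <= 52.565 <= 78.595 True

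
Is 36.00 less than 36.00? No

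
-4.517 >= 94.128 False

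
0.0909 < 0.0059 False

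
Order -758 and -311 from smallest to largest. -758, -311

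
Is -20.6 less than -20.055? Yes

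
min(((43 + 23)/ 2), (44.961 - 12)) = 32.961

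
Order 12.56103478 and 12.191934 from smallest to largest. 12.191934, 12.56103478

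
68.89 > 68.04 True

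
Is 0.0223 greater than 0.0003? Yes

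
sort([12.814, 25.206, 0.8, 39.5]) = [0.8, 12.814, 25.206, 39.5]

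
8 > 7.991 True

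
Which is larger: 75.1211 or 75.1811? 75.1811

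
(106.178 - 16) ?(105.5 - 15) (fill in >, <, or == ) <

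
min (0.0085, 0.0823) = 0.0085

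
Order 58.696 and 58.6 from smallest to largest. 58.6, 58.696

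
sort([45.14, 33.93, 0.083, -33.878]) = [-33.878, 0.083, 33.93, 45.14]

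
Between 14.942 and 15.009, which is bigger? 15.009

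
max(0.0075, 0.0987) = 0.0987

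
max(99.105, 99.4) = 99.4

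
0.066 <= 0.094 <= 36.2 True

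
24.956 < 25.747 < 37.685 True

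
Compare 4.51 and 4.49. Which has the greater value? 4.51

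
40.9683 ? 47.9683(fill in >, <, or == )<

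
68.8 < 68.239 False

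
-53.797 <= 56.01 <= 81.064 True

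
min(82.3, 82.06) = 82.06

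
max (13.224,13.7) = 13.7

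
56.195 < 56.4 True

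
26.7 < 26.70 False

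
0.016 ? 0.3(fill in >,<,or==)<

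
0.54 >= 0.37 True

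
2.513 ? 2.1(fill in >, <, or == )>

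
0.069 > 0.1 False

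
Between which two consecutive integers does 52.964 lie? 52 and 53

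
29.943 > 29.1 True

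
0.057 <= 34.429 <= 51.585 True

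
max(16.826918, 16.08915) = 16.826918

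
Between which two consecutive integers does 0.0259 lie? 0 and 1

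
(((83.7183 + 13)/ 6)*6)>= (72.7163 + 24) True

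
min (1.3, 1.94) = 1.3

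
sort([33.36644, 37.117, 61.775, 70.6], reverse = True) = [70.6, 61.775, 37.117, 33.36644]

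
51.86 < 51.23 False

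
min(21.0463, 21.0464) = 21.0463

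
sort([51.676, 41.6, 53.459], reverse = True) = [53.459, 51.676, 41.6]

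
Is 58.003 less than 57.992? No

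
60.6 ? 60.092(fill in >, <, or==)>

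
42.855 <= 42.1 False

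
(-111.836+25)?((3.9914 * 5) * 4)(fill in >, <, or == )<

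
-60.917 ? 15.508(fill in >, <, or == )<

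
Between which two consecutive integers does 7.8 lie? 7 and 8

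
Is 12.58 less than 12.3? No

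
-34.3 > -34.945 True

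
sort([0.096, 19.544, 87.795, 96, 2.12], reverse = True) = [96, 87.795, 19.544, 2.12, 0.096]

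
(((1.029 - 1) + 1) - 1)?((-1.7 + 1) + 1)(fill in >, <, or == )<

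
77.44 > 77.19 True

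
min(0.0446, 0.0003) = 0.0003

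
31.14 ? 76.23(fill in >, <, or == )<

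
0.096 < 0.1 True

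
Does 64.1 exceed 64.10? No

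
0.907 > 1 False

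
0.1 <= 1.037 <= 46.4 True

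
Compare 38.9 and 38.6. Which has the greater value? 38.9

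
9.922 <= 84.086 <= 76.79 False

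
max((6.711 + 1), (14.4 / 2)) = 7.711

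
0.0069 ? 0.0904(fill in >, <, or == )<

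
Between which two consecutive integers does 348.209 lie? 348 and 349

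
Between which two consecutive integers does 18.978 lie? 18 and 19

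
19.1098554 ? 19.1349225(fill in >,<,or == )<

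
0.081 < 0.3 True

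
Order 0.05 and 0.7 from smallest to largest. 0.05, 0.7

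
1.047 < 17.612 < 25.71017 True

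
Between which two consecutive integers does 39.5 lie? 39 and 40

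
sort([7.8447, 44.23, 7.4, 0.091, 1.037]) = [0.091, 1.037, 7.4, 7.8447, 44.23]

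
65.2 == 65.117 False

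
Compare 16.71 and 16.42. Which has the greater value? 16.71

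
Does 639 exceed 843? No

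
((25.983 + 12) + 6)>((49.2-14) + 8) True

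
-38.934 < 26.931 True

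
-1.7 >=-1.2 False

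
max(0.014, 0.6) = 0.6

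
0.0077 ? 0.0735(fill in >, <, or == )<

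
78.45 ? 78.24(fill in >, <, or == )>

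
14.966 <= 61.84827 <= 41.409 False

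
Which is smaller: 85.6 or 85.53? 85.53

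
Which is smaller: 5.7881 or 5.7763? 5.7763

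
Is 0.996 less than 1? Yes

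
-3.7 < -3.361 True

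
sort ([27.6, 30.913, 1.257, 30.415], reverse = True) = [30.913, 30.415, 27.6, 1.257]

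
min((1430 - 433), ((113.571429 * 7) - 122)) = 673.000003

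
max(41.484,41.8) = 41.8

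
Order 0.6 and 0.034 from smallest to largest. 0.034, 0.6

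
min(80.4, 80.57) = 80.4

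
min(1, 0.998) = 0.998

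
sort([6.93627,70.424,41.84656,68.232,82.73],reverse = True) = [82.73,70.424,68.232,41.84656,6.93627]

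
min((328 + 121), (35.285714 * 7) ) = 246.999998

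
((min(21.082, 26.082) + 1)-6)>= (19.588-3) False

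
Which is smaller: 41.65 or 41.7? 41.65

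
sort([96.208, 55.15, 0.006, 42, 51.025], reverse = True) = [96.208, 55.15, 51.025, 42, 0.006]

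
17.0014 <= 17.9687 True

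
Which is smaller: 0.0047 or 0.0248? 0.0047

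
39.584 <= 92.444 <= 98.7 True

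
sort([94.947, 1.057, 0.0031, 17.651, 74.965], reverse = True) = [94.947, 74.965, 17.651, 1.057, 0.0031]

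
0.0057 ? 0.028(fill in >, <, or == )<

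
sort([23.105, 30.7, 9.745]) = [9.745, 23.105, 30.7]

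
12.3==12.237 False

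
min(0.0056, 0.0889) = 0.0056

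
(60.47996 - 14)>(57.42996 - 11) True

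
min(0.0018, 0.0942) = 0.0018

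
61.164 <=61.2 True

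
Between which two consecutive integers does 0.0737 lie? 0 and 1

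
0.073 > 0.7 False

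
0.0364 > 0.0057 True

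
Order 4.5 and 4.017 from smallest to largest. 4.017, 4.5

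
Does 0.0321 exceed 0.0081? Yes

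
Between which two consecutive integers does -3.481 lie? -4 and -3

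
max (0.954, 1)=1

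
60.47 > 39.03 True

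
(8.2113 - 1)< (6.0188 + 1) False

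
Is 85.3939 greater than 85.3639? Yes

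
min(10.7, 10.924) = 10.7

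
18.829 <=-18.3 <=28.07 False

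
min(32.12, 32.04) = 32.04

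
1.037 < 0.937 False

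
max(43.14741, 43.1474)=43.14741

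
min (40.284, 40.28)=40.28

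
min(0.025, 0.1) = 0.025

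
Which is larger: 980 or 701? 980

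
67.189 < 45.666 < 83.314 False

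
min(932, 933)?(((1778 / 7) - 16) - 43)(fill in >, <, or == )>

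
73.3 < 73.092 False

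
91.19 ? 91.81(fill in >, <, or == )<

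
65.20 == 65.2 True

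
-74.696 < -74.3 True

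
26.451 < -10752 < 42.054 False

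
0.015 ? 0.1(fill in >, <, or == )<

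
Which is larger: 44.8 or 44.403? 44.8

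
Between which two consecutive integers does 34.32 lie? 34 and 35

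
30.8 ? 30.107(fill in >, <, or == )>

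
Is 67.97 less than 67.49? No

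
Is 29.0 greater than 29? No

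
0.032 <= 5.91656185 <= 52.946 True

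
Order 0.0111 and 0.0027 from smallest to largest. 0.0027, 0.0111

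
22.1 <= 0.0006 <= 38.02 False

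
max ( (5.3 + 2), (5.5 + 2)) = 7.5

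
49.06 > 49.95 False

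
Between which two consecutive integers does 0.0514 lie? 0 and 1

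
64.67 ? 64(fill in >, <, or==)>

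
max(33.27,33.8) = 33.8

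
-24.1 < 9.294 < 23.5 True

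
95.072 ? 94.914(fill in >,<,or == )>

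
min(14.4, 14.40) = 14.4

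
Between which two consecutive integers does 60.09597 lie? 60 and 61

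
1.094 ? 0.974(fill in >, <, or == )>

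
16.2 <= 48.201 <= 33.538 False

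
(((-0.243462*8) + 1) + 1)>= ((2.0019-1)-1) True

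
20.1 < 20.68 True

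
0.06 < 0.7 True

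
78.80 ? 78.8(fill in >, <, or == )==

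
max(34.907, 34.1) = 34.907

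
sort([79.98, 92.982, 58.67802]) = [58.67802, 79.98, 92.982]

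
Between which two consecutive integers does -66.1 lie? -67 and -66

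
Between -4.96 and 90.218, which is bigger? 90.218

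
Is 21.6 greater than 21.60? No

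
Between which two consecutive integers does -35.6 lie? -36 and -35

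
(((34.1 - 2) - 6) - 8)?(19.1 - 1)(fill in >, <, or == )==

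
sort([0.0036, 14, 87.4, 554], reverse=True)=[554, 87.4, 14, 0.0036]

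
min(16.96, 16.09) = 16.09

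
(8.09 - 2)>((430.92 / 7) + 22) False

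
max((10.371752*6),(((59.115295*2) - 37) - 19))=62.23059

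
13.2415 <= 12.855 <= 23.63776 False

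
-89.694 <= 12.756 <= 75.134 True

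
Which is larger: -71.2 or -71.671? -71.2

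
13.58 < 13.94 True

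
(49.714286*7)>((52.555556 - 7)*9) False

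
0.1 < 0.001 False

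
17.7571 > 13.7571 True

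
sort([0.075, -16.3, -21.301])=[-21.301, -16.3, 0.075]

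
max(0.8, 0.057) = 0.8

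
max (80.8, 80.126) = 80.8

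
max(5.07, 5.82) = 5.82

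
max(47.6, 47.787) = 47.787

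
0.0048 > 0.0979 False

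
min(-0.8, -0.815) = -0.815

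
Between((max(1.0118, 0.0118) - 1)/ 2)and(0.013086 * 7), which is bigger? (0.013086 * 7)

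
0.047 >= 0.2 False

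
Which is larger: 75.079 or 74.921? 75.079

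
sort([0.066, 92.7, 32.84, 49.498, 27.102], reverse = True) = [92.7, 49.498, 32.84, 27.102, 0.066]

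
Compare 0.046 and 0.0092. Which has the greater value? 0.046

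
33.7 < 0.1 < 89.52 False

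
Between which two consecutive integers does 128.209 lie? 128 and 129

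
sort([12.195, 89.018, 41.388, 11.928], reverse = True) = [89.018, 41.388, 12.195, 11.928]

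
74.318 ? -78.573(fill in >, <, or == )>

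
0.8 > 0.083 True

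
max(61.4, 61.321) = 61.4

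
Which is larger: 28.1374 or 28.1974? 28.1974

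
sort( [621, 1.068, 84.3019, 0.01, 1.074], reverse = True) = [621, 84.3019, 1.074, 1.068, 0.01]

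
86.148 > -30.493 True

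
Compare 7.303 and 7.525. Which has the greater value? 7.525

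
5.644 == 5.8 False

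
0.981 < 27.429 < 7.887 False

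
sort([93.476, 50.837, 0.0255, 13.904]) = [0.0255, 13.904, 50.837, 93.476]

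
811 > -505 True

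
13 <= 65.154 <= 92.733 True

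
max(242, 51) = 242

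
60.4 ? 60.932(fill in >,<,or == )<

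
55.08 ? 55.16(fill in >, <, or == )<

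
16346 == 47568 False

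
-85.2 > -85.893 True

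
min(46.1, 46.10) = 46.1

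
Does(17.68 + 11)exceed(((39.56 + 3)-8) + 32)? No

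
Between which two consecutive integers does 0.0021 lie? 0 and 1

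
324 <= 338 True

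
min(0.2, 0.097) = 0.097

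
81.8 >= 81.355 True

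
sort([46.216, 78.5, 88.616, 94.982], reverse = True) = [94.982, 88.616, 78.5, 46.216]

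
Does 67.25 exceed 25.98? Yes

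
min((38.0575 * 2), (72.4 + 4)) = 76.115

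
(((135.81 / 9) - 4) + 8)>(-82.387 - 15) True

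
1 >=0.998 True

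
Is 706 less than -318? No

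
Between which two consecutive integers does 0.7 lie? 0 and 1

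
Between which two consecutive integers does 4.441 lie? 4 and 5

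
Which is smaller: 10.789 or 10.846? 10.789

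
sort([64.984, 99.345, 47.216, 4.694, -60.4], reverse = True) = [99.345, 64.984, 47.216, 4.694, -60.4]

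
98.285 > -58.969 True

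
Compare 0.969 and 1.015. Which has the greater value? 1.015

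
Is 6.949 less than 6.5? No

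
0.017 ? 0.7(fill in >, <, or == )<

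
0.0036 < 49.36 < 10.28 False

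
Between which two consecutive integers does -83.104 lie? -84 and -83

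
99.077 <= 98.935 False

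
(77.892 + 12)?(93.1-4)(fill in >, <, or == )>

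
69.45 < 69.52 True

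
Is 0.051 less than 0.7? Yes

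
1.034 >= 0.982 True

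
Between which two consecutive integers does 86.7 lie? 86 and 87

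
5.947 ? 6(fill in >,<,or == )<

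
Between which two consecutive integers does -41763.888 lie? -41764 and -41763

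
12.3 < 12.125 False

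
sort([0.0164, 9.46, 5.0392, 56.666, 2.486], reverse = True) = [56.666, 9.46, 5.0392, 2.486, 0.0164]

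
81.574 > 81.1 True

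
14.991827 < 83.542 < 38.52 False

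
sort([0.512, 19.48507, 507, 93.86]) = [0.512, 19.48507, 93.86, 507]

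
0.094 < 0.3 True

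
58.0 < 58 False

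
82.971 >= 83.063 False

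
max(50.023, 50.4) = 50.4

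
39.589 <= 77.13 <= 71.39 False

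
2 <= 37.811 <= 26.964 False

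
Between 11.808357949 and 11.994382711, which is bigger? 11.994382711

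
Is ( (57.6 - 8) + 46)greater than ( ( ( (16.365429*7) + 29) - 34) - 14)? Yes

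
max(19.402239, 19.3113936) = 19.402239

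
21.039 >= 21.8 False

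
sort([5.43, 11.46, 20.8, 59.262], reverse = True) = [59.262, 20.8, 11.46, 5.43]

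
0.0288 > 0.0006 True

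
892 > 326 True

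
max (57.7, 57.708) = 57.708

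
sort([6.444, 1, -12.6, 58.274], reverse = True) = [58.274, 6.444, 1, -12.6]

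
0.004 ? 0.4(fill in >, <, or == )<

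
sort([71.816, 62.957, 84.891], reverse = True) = [84.891, 71.816, 62.957]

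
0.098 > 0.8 False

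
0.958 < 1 True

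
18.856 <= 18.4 False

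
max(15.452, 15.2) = 15.452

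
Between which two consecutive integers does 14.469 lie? 14 and 15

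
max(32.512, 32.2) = 32.512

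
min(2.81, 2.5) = 2.5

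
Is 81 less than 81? No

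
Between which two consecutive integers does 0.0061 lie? 0 and 1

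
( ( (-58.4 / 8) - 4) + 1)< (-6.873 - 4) False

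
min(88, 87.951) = 87.951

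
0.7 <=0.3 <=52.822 False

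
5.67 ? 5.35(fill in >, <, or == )>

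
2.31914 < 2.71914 True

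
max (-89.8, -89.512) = -89.512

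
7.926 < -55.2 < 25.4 False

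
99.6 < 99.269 False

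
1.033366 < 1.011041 False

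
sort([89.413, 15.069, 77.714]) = [15.069, 77.714, 89.413]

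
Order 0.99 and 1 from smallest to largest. 0.99, 1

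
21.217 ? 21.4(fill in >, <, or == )<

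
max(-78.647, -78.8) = -78.647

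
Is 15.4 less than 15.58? Yes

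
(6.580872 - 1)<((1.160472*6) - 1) True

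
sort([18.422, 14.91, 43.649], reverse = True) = [43.649, 18.422, 14.91]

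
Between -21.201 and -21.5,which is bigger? -21.201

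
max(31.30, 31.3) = 31.3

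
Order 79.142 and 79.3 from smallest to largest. 79.142, 79.3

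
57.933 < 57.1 False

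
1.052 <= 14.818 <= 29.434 True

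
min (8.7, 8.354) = 8.354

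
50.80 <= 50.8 True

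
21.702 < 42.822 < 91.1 True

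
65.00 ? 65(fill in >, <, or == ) ==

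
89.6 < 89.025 False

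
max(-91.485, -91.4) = -91.4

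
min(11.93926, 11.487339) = 11.487339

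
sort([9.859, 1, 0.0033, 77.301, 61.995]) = [0.0033, 1, 9.859, 61.995, 77.301]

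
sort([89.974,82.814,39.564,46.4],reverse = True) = [89.974,82.814,46.4,39.564]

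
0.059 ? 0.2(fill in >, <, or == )<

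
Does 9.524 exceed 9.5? Yes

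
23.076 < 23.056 False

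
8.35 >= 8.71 False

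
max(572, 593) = 593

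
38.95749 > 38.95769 False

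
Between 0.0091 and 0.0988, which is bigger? 0.0988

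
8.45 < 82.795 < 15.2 False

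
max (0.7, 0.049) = 0.7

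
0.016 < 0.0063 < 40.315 False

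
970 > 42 True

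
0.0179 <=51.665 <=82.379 True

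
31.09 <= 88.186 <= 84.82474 False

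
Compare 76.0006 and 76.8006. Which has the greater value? 76.8006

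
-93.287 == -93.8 False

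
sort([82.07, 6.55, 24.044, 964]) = [6.55, 24.044, 82.07, 964]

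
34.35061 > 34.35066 False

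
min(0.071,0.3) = 0.071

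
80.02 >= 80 True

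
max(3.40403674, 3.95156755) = 3.95156755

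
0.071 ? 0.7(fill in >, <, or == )<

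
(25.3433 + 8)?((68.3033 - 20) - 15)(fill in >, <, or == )>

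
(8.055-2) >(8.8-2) False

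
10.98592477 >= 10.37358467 True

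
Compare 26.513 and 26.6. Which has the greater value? 26.6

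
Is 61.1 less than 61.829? Yes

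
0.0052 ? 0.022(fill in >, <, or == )<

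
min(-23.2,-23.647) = -23.647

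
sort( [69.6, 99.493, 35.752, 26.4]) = [26.4, 35.752, 69.6, 99.493]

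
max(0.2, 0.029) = 0.2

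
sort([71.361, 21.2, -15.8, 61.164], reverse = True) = [71.361, 61.164, 21.2, -15.8]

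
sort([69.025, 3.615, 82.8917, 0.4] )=[0.4, 3.615, 69.025, 82.8917]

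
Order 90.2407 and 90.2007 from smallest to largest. 90.2007, 90.2407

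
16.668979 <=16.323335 False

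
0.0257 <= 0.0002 False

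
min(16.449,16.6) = 16.449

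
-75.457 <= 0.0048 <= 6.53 True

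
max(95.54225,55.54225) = 95.54225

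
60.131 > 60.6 False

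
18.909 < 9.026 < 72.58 False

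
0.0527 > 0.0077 True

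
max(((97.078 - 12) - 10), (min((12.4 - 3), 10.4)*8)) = 75.2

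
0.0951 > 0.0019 True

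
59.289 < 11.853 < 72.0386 False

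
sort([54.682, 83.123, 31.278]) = [31.278, 54.682, 83.123]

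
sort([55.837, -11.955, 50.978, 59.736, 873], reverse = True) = [873, 59.736, 55.837, 50.978, -11.955]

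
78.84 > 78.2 True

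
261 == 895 False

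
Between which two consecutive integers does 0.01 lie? 0 and 1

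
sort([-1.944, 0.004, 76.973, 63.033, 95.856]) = [-1.944, 0.004, 63.033, 76.973, 95.856]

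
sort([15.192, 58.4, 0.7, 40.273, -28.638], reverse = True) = [58.4, 40.273, 15.192, 0.7, -28.638]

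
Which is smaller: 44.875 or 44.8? 44.8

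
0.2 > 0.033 True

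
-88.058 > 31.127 False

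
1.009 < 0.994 False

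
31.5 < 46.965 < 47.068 True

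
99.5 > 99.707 False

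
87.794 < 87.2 False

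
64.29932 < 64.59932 True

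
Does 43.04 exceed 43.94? No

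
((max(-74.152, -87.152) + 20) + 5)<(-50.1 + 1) True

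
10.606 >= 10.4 True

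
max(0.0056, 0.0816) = 0.0816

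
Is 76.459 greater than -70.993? Yes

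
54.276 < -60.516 False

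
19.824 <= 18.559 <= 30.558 False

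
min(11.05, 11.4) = 11.05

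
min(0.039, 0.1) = 0.039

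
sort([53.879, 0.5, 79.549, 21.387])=[0.5, 21.387, 53.879, 79.549]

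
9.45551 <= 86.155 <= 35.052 False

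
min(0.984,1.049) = 0.984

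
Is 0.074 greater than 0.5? No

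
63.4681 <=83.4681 True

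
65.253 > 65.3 False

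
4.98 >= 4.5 True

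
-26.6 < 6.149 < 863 True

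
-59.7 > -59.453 False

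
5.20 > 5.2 False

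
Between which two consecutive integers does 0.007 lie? 0 and 1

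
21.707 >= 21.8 False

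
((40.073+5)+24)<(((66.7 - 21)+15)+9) True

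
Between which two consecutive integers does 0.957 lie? 0 and 1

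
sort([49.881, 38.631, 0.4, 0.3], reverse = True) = [49.881, 38.631, 0.4, 0.3]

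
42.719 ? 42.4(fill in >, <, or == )>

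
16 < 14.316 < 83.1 False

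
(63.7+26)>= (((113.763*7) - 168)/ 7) False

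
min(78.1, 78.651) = 78.1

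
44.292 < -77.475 False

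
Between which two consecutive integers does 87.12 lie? 87 and 88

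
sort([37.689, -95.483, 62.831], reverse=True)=[62.831, 37.689, -95.483]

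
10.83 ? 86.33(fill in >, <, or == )<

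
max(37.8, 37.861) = 37.861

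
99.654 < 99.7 True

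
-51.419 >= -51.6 True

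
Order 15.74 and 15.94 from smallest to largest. 15.74, 15.94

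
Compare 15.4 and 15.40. They are equal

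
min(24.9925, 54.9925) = 24.9925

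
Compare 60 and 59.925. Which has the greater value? 60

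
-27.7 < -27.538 True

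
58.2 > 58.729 False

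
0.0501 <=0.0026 False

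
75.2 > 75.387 False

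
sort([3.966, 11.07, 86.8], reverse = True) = [86.8, 11.07, 3.966]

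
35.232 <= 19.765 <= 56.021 False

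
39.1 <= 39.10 True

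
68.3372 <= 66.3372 False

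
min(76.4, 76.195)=76.195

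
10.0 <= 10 True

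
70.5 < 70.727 True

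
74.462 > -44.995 True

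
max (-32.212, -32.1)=-32.1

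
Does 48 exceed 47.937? Yes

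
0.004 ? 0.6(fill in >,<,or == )<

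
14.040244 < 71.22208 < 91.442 True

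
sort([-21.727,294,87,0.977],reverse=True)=[294,87,0.977,-21.727]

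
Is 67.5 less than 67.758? Yes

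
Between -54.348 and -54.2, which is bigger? -54.2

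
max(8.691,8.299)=8.691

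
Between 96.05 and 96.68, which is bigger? 96.68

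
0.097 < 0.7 True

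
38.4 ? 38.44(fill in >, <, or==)<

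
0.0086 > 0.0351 False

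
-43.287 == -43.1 False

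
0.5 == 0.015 False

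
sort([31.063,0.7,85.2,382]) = [0.7,31.063,85.2,382]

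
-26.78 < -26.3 True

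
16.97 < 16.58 False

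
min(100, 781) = 100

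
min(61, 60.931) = 60.931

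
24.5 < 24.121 False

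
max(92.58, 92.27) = 92.58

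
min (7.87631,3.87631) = 3.87631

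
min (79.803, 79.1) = 79.1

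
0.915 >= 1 False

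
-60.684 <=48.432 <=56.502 True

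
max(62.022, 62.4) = 62.4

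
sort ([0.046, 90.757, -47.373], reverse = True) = [90.757, 0.046, -47.373]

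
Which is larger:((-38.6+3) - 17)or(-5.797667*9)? (-5.797667*9)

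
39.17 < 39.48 True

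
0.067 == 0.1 False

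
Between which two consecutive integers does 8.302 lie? 8 and 9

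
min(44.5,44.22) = 44.22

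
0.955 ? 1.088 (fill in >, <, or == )<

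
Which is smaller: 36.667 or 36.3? 36.3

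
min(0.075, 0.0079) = 0.0079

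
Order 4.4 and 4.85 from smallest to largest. 4.4, 4.85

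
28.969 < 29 True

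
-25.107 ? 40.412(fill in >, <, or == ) <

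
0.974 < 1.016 True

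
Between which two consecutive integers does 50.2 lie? 50 and 51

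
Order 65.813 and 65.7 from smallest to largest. 65.7, 65.813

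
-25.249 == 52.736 False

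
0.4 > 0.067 True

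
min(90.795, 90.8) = 90.795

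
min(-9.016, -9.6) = -9.6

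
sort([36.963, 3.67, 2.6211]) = [2.6211, 3.67, 36.963]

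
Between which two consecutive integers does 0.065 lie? 0 and 1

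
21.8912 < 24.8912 True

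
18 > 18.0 False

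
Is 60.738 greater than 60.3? Yes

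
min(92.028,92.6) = 92.028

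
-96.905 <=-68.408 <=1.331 True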